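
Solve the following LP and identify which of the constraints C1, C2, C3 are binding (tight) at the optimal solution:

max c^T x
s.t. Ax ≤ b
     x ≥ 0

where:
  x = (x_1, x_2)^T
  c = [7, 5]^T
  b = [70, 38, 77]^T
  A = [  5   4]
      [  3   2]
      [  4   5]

At x_1 = 6, x_2 = 10, compute slack b - a·x for each constraint:
  C1: 70 − 70 = 0  (binding)
  C2: 38 − 38 = 0  (binding)
  C3: 77 − 74 = 3  (slack)

Optimal: x_1 = 6, x_2 = 10
Binding: C1, C2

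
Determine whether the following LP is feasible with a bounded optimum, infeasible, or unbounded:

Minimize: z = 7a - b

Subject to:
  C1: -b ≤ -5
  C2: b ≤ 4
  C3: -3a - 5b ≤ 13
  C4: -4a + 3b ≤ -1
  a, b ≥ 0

Infeasible (no feasible solution exists)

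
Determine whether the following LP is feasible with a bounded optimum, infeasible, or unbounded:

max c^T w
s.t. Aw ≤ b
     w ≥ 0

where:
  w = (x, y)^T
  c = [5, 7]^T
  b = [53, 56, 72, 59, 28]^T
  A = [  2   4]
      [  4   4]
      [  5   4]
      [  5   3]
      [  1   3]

Feasible with a bounded optimal solution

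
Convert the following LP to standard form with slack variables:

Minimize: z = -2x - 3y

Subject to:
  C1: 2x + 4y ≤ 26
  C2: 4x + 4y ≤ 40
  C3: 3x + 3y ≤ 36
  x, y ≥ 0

min z = -2x - 3y

s.t.
  2x + 4y + s1 = 26
  4x + 4y + s2 = 40
  3x + 3y + s3 = 36
  x, y, s1, s2, s3 ≥ 0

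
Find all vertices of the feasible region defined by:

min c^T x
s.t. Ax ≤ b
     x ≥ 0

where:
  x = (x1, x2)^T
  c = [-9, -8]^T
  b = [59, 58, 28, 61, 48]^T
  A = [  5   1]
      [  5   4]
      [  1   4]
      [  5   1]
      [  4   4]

(0, 0), (11.6, 0), (10, 2), (6.667, 5.333), (0, 7)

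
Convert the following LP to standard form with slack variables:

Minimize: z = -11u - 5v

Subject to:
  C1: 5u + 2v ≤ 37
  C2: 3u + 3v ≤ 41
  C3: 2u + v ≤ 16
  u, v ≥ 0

min z = -11u - 5v

s.t.
  5u + 2v + s1 = 37
  3u + 3v + s2 = 41
  2u + v + s3 = 16
  u, v, s1, s2, s3 ≥ 0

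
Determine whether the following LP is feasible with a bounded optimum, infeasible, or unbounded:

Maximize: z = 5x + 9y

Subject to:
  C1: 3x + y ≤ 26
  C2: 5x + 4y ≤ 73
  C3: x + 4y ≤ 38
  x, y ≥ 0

Feasible with a bounded optimal solution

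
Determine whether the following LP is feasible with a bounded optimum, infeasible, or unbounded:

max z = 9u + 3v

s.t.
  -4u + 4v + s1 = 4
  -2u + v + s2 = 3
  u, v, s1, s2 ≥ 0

Unbounded (objective can increase without bound)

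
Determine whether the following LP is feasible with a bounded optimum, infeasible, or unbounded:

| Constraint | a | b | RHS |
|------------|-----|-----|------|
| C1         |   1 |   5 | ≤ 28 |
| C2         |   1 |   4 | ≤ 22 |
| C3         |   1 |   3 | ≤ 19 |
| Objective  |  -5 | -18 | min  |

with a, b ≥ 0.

Feasible with a bounded optimal solution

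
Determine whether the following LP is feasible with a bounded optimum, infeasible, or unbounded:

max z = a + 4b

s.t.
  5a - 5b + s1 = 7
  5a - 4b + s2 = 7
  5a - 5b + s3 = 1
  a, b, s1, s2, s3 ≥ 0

Unbounded (objective can increase without bound)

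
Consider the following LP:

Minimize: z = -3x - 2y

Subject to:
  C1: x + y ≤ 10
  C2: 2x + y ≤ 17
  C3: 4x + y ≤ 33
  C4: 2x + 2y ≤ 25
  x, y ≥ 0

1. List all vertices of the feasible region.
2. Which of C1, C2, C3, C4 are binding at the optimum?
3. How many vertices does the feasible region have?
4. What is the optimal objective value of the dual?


1. (0, 0), (8.25, 0), (8, 1), (7, 3), (0, 10)
2. C1, C2
3. 5
4. -27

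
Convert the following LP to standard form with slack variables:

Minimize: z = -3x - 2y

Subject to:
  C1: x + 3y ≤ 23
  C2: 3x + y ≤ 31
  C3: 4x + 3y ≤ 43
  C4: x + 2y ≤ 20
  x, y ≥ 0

min z = -3x - 2y

s.t.
  x + 3y + s1 = 23
  3x + y + s2 = 31
  4x + 3y + s3 = 43
  x + 2y + s4 = 20
  x, y, s1, s2, s3, s4 ≥ 0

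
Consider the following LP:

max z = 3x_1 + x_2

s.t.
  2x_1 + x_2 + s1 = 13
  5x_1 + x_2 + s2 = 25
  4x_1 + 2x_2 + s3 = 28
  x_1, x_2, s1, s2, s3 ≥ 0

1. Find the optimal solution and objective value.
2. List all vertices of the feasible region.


1. x_1 = 4, x_2 = 5, z = 17
2. (0, 0), (5, 0), (4, 5), (0, 13)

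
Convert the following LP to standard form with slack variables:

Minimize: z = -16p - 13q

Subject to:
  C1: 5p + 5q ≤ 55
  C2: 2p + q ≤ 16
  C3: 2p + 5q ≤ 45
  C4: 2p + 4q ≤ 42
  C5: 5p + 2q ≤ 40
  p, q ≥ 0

min z = -16p - 13q

s.t.
  5p + 5q + s1 = 55
  2p + q + s2 = 16
  2p + 5q + s3 = 45
  2p + 4q + s4 = 42
  5p + 2q + s5 = 40
  p, q, s1, s2, s3, s4, s5 ≥ 0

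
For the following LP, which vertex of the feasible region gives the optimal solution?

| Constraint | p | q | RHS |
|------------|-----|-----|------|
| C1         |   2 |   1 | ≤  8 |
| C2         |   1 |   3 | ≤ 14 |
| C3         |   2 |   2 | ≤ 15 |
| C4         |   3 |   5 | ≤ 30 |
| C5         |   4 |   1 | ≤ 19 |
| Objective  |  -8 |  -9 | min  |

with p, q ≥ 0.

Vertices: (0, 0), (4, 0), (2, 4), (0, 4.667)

Evaluate the objective at each vertex of the feasible region:
  z(0, 0) = 0
  z(4, 0) = -32
  z(2, 4) = -52  ←
  z(0, 4.667) = -42
The minimum is at p = 2, q = 4.

(2, 4)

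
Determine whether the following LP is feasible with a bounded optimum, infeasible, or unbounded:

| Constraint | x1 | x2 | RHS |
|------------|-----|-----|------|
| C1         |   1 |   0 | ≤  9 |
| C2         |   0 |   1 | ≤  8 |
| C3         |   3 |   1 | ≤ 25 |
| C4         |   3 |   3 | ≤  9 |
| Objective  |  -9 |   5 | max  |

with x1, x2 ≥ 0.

Feasible with a bounded optimal solution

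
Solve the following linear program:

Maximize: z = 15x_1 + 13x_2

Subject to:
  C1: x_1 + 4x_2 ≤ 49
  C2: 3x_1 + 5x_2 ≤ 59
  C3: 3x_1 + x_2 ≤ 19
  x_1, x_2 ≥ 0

Evaluate the objective at each vertex of the feasible region:
  z(0, 0) = 0
  z(6.333, 0) = 95
  z(3, 10) = 175  ←
  z(0, 11.8) = 153.4
The maximum is at x_1 = 3, x_2 = 10.

x_1 = 3, x_2 = 10, z = 175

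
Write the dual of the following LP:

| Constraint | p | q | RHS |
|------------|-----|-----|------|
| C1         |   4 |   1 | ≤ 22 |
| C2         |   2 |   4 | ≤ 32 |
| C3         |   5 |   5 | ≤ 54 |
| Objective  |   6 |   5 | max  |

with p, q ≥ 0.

Primal max cᵀx s.t. Ax ≤ b, x ≥ 0  →  Dual min bᵀy s.t. Aᵀy ≥ c, y ≥ 0.

Minimize: z = 22y1 + 32y2 + 54y3

Subject to:
  4y1 + 2y2 + 5y3 ≥ 6
  y1 + 4y2 + 5y3 ≥ 5
  y1, y2, y3 ≥ 0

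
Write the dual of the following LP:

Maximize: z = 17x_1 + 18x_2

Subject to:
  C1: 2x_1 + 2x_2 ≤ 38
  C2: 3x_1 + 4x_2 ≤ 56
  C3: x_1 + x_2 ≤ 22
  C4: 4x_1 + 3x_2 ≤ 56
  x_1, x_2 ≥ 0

Primal max cᵀx s.t. Ax ≤ b, x ≥ 0  →  Dual min bᵀy s.t. Aᵀy ≥ c, y ≥ 0.

Minimize: z = 38y1 + 56y2 + 22y3 + 56y4

Subject to:
  2y1 + 3y2 + y3 + 4y4 ≥ 17
  2y1 + 4y2 + y3 + 3y4 ≥ 18
  y1, y2, y3, y4 ≥ 0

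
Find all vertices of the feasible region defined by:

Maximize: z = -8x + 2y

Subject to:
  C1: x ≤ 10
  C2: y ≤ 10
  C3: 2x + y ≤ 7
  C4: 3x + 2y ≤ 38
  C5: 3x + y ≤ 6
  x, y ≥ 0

(0, 0), (2, 0), (0, 6)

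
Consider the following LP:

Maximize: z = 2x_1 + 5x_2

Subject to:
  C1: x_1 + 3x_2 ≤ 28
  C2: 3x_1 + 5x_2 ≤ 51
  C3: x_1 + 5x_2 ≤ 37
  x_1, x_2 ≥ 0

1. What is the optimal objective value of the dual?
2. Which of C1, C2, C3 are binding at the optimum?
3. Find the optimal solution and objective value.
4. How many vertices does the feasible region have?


1. 44
2. C2, C3
3. x_1 = 7, x_2 = 6, z = 44
4. 4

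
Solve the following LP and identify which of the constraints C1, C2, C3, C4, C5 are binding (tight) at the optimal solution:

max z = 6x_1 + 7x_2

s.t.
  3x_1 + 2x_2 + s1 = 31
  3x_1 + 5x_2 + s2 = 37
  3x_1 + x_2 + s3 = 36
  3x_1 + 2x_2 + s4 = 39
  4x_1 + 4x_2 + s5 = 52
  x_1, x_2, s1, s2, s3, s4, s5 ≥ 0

At x_1 = 9, x_2 = 2, compute slack b - a·x for each constraint:
  C1: 31 − 31 = 0  (binding)
  C2: 37 − 37 = 0  (binding)
  C3: 36 − 29 = 7  (slack)
  C4: 39 − 31 = 8  (slack)
  C5: 52 − 44 = 8  (slack)

Optimal: x_1 = 9, x_2 = 2
Binding: C1, C2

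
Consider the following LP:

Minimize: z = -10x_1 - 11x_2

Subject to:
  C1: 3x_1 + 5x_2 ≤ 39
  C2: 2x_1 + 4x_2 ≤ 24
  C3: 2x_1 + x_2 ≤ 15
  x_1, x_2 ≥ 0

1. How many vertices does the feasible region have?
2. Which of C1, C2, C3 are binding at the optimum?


1. 4
2. C2, C3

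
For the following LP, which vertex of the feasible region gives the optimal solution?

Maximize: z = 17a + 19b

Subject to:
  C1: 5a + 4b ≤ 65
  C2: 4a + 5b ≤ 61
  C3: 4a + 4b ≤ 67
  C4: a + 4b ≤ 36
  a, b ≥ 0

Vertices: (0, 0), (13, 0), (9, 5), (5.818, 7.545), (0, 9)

Evaluate the objective at each vertex of the feasible region:
  z(0, 0) = 0
  z(13, 0) = 221
  z(9, 5) = 248  ←
  z(5.818, 7.545) = 242.3
  z(0, 9) = 171
The maximum is at a = 9, b = 5.

(9, 5)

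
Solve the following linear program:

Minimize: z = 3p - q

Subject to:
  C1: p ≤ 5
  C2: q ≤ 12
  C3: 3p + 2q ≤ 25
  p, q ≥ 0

Evaluate the objective at each vertex of the feasible region:
  z(0, 0) = 0
  z(5, 0) = 15
  z(5, 5) = 10
  z(0.3333, 12) = -11
  z(0, 12) = -12  ←
The minimum is at p = 0, q = 12.

p = 0, q = 12, z = -12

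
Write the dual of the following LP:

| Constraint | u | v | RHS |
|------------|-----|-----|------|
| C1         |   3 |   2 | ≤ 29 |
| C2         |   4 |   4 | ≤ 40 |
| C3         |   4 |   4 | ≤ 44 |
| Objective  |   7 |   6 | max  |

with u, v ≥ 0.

Primal max cᵀx s.t. Ax ≤ b, x ≥ 0  →  Dual min bᵀy s.t. Aᵀy ≥ c, y ≥ 0.

Minimize: z = 29y1 + 40y2 + 44y3

Subject to:
  3y1 + 4y2 + 4y3 ≥ 7
  2y1 + 4y2 + 4y3 ≥ 6
  y1, y2, y3 ≥ 0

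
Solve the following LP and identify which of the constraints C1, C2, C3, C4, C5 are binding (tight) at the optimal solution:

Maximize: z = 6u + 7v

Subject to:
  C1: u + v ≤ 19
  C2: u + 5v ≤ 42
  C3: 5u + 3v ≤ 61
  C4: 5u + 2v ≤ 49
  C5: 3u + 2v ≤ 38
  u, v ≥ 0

At u = 7, v = 7, compute slack b - a·x for each constraint:
  C1: 19 − 14 = 5  (slack)
  C2: 42 − 42 = 0  (binding)
  C3: 61 − 56 = 5  (slack)
  C4: 49 − 49 = 0  (binding)
  C5: 38 − 35 = 3  (slack)

Optimal: u = 7, v = 7
Binding: C2, C4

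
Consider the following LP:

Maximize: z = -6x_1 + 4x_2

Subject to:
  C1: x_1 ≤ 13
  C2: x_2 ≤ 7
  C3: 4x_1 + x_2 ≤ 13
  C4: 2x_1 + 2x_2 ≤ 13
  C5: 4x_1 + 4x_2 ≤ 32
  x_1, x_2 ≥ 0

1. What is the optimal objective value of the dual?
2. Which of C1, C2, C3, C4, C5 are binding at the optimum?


1. 26
2. C4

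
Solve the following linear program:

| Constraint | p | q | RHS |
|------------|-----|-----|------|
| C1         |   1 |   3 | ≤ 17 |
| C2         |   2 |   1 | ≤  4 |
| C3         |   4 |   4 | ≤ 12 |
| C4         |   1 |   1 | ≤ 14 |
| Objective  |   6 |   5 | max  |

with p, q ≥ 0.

Evaluate the objective at each vertex of the feasible region:
  z(0, 0) = 0
  z(2, 0) = 12
  z(1, 2) = 16  ←
  z(0, 3) = 15
The maximum is at p = 1, q = 2.

p = 1, q = 2, z = 16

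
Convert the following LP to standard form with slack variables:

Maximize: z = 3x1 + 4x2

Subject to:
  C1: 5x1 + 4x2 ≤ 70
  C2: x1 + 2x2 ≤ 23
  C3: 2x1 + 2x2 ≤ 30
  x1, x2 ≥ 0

max z = 3x1 + 4x2

s.t.
  5x1 + 4x2 + s1 = 70
  x1 + 2x2 + s2 = 23
  2x1 + 2x2 + s3 = 30
  x1, x2, s1, s2, s3 ≥ 0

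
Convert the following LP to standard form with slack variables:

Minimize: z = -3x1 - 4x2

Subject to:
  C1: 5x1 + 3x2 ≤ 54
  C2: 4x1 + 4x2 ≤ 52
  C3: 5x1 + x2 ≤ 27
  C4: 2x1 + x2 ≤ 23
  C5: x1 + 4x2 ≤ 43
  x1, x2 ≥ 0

min z = -3x1 - 4x2

s.t.
  5x1 + 3x2 + s1 = 54
  4x1 + 4x2 + s2 = 52
  5x1 + x2 + s3 = 27
  2x1 + x2 + s4 = 23
  x1 + 4x2 + s5 = 43
  x1, x2, s1, s2, s3, s4, s5 ≥ 0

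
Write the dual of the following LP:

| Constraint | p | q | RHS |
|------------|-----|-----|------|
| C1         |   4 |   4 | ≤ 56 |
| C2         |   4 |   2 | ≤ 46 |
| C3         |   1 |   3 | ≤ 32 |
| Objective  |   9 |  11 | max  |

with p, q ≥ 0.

Primal max cᵀx s.t. Ax ≤ b, x ≥ 0  →  Dual min bᵀy s.t. Aᵀy ≥ c, y ≥ 0.

Minimize: z = 56y1 + 46y2 + 32y3

Subject to:
  4y1 + 4y2 + y3 ≥ 9
  4y1 + 2y2 + 3y3 ≥ 11
  y1, y2, y3 ≥ 0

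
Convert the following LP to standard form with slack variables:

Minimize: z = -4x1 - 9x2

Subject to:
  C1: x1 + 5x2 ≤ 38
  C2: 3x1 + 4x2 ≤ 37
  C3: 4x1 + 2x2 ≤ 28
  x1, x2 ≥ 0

min z = -4x1 - 9x2

s.t.
  x1 + 5x2 + s1 = 38
  3x1 + 4x2 + s2 = 37
  4x1 + 2x2 + s3 = 28
  x1, x2, s1, s2, s3 ≥ 0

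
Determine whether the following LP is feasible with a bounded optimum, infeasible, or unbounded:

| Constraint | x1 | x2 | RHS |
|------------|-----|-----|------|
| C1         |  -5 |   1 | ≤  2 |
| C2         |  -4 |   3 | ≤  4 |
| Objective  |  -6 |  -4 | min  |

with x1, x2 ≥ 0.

Unbounded (objective can decrease without bound)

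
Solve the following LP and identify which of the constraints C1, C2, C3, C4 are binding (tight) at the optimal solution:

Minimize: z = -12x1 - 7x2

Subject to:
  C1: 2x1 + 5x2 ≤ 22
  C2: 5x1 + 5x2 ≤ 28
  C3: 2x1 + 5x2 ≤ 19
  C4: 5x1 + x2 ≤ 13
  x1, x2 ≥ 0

At x1 = 2, x2 = 3, compute slack b - a·x for each constraint:
  C1: 22 − 19 = 3  (slack)
  C2: 28 − 25 = 3  (slack)
  C3: 19 − 19 = 0  (binding)
  C4: 13 − 13 = 0  (binding)

Optimal: x1 = 2, x2 = 3
Binding: C3, C4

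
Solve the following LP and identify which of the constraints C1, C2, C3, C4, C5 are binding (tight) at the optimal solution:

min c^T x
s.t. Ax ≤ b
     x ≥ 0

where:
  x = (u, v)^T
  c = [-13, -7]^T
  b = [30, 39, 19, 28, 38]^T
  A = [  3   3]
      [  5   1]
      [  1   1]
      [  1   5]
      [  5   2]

At u = 6, v = 4, compute slack b - a·x for each constraint:
  C1: 30 − 30 = 0  (binding)
  C2: 39 − 34 = 5  (slack)
  C3: 19 − 10 = 9  (slack)
  C4: 28 − 26 = 2  (slack)
  C5: 38 − 38 = 0  (binding)

Optimal: u = 6, v = 4
Binding: C1, C5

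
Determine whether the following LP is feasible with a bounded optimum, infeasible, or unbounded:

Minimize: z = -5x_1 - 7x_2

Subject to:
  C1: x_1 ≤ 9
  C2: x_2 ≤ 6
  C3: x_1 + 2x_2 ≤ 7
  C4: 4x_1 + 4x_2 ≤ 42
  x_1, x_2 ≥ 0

Feasible with a bounded optimal solution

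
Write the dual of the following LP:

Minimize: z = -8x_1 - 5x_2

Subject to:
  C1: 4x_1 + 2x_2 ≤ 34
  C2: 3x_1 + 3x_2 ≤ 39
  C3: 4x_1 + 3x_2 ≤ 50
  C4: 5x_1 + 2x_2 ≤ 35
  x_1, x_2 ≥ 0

Primal min cᵀx s.t. Ax ≤ b, x ≥ 0  →  Dual max −bᵀy s.t. Aᵀy ≥ −c, y ≥ 0.

Maximize: z = -34y1 - 39y2 - 50y3 - 35y4

Subject to:
  4y1 + 3y2 + 4y3 + 5y4 ≥ 8
  2y1 + 3y2 + 3y3 + 2y4 ≥ 5
  y1, y2, y3, y4 ≥ 0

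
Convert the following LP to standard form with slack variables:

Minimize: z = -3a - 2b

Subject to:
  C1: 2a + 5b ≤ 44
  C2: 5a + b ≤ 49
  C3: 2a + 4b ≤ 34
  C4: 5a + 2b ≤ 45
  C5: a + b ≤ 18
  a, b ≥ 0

min z = -3a - 2b

s.t.
  2a + 5b + s1 = 44
  5a + b + s2 = 49
  2a + 4b + s3 = 34
  5a + 2b + s4 = 45
  a + b + s5 = 18
  a, b, s1, s2, s3, s4, s5 ≥ 0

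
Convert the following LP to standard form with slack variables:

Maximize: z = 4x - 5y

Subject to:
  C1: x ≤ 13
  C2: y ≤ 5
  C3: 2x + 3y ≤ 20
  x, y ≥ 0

max z = 4x - 5y

s.t.
  x + s1 = 13
  y + s2 = 5
  2x + 3y + s3 = 20
  x, y, s1, s2, s3 ≥ 0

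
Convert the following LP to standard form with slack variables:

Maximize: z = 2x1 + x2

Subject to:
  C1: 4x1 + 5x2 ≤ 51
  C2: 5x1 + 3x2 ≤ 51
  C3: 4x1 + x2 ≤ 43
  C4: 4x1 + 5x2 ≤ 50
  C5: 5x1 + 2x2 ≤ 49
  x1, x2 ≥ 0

max z = 2x1 + x2

s.t.
  4x1 + 5x2 + s1 = 51
  5x1 + 3x2 + s2 = 51
  4x1 + x2 + s3 = 43
  4x1 + 5x2 + s4 = 50
  5x1 + 2x2 + s5 = 49
  x1, x2, s1, s2, s3, s4, s5 ≥ 0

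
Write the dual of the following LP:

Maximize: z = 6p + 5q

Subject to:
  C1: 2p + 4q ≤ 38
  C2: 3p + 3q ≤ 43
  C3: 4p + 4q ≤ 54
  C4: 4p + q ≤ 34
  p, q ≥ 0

Primal max cᵀx s.t. Ax ≤ b, x ≥ 0  →  Dual min bᵀy s.t. Aᵀy ≥ c, y ≥ 0.

Minimize: z = 38y1 + 43y2 + 54y3 + 34y4

Subject to:
  2y1 + 3y2 + 4y3 + 4y4 ≥ 6
  4y1 + 3y2 + 4y3 + y4 ≥ 5
  y1, y2, y3, y4 ≥ 0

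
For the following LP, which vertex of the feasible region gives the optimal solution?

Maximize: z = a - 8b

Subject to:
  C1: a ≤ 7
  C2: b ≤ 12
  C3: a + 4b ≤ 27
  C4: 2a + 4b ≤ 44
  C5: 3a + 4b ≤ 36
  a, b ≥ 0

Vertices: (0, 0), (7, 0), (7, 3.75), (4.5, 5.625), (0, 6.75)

Evaluate the objective at each vertex of the feasible region:
  z(0, 0) = 0
  z(7, 0) = 7  ←
  z(7, 3.75) = -23
  z(4.5, 5.625) = -40.5
  z(0, 6.75) = -54
The maximum is at a = 7, b = 0.

(7, 0)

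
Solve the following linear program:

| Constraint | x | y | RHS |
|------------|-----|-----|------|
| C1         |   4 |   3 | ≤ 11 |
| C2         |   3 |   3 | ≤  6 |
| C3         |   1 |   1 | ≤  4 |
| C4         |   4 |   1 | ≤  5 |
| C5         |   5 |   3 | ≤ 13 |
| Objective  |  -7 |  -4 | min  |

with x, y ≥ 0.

Evaluate the objective at each vertex of the feasible region:
  z(0, 0) = 0
  z(1.25, 0) = -8.75
  z(1, 1) = -11  ←
  z(0, 2) = -8
The minimum is at x = 1, y = 1.

x = 1, y = 1, z = -11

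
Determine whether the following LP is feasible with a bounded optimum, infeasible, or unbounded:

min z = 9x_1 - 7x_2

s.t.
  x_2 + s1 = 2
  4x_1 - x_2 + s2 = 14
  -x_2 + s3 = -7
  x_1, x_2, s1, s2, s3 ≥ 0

Infeasible (no feasible solution exists)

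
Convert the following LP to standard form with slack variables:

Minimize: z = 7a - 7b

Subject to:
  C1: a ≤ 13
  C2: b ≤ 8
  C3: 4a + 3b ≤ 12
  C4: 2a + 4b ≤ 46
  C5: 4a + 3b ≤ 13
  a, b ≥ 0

min z = 7a - 7b

s.t.
  a + s1 = 13
  b + s2 = 8
  4a + 3b + s3 = 12
  2a + 4b + s4 = 46
  4a + 3b + s5 = 13
  a, b, s1, s2, s3, s4, s5 ≥ 0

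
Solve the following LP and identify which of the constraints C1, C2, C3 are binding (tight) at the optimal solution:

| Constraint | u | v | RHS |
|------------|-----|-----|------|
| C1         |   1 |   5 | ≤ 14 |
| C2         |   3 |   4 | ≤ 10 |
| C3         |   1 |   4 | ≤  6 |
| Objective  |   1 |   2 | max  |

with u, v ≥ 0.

At u = 2, v = 1, compute slack b - a·x for each constraint:
  C1: 14 − 7 = 7  (slack)
  C2: 10 − 10 = 0  (binding)
  C3: 6 − 6 = 0  (binding)

Optimal: u = 2, v = 1
Binding: C2, C3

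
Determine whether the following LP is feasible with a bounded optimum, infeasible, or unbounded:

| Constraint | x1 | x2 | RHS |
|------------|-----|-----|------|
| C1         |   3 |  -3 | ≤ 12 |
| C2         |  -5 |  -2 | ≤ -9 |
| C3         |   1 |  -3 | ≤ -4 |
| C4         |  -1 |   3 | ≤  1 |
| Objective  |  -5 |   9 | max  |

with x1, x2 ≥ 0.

Infeasible (no feasible solution exists)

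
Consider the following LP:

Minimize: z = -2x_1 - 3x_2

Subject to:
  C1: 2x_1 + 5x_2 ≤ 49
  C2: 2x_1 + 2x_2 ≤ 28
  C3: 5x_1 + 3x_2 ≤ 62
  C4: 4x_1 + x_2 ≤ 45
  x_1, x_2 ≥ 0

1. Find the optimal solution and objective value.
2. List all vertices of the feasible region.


1. x_1 = 7, x_2 = 7, z = -35
2. (0, 0), (11.25, 0), (10.43, 3.286), (10, 4), (7, 7), (0, 9.8)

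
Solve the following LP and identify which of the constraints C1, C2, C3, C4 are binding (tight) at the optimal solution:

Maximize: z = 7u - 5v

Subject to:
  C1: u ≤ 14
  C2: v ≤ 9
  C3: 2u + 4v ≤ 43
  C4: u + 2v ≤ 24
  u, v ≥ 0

At u = 14, v = 0, compute slack b - a·x for each constraint:
  C1: 14 − 14 = 0  (binding)
  C2: 9 − 0 = 9  (slack)
  C3: 43 − 28 = 15  (slack)
  C4: 24 − 14 = 10  (slack)

Optimal: u = 14, v = 0
Binding: C1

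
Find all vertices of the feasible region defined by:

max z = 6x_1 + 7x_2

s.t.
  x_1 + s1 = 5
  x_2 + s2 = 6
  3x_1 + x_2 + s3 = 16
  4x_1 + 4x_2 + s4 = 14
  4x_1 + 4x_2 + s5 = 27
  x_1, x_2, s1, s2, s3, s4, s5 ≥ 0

(0, 0), (3.5, 0), (0, 3.5)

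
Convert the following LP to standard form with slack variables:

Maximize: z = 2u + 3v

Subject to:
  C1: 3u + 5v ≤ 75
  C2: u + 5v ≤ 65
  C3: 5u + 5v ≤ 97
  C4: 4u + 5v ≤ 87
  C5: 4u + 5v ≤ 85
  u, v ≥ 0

max z = 2u + 3v

s.t.
  3u + 5v + s1 = 75
  u + 5v + s2 = 65
  5u + 5v + s3 = 97
  4u + 5v + s4 = 87
  4u + 5v + s5 = 85
  u, v, s1, s2, s3, s4, s5 ≥ 0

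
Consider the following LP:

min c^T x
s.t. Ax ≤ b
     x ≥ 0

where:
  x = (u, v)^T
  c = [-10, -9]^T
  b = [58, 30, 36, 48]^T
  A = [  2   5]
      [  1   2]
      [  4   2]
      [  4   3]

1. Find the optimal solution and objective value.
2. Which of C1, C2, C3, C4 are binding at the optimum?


1. u = 4, v = 10, z = -130
2. C1, C3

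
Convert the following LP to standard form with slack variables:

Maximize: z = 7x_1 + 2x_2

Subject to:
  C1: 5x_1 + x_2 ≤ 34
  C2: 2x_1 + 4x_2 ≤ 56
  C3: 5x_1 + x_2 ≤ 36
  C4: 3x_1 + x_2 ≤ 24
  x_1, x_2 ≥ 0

max z = 7x_1 + 2x_2

s.t.
  5x_1 + x_2 + s1 = 34
  2x_1 + 4x_2 + s2 = 56
  5x_1 + x_2 + s3 = 36
  3x_1 + x_2 + s4 = 24
  x_1, x_2, s1, s2, s3, s4 ≥ 0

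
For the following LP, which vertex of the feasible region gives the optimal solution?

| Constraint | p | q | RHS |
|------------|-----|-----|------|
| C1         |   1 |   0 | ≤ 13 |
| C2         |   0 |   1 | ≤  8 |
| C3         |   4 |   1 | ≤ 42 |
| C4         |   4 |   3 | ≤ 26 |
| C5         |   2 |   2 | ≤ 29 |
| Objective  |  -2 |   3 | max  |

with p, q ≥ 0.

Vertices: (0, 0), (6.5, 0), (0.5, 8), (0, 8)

Evaluate the objective at each vertex of the feasible region:
  z(0, 0) = 0
  z(6.5, 0) = -13
  z(0.5, 8) = 23
  z(0, 8) = 24  ←
The maximum is at p = 0, q = 8.

(0, 8)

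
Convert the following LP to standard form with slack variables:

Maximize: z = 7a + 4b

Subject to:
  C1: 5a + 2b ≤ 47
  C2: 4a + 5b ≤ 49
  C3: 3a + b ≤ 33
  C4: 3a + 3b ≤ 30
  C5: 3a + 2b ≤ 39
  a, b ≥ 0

max z = 7a + 4b

s.t.
  5a + 2b + s1 = 47
  4a + 5b + s2 = 49
  3a + b + s3 = 33
  3a + 3b + s4 = 30
  3a + 2b + s5 = 39
  a, b, s1, s2, s3, s4, s5 ≥ 0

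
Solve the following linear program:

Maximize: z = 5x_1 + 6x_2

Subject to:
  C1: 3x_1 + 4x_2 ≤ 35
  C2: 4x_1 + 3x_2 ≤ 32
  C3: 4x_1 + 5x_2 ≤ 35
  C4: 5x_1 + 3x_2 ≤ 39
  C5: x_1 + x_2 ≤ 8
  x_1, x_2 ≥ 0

Evaluate the objective at each vertex of the feasible region:
  z(0, 0) = 0
  z(7.8, 0) = 39
  z(7.5, 0.5) = 40.5
  z(5, 3) = 43  ←
  z(0, 7) = 42
The maximum is at x_1 = 5, x_2 = 3.

x_1 = 5, x_2 = 3, z = 43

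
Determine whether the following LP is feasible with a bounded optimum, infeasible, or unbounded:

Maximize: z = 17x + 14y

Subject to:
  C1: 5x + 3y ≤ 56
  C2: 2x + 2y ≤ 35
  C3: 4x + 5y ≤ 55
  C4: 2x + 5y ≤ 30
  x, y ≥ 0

Feasible with a bounded optimal solution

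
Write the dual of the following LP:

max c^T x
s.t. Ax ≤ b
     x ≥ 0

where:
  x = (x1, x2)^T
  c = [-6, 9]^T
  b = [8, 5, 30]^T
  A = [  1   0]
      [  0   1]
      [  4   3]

Primal max cᵀx s.t. Ax ≤ b, x ≥ 0  →  Dual min bᵀy s.t. Aᵀy ≥ c, y ≥ 0.

Minimize: z = 8y1 + 5y2 + 30y3

Subject to:
  y1 + 4y3 ≥ -6
  y2 + 3y3 ≥ 9
  y1, y2, y3 ≥ 0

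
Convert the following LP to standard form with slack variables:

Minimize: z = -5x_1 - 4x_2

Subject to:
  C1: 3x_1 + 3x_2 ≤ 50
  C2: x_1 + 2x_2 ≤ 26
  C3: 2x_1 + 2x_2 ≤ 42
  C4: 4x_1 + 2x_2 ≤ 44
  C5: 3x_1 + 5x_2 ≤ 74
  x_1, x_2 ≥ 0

min z = -5x_1 - 4x_2

s.t.
  3x_1 + 3x_2 + s1 = 50
  x_1 + 2x_2 + s2 = 26
  2x_1 + 2x_2 + s3 = 42
  4x_1 + 2x_2 + s4 = 44
  3x_1 + 5x_2 + s5 = 74
  x_1, x_2, s1, s2, s3, s4, s5 ≥ 0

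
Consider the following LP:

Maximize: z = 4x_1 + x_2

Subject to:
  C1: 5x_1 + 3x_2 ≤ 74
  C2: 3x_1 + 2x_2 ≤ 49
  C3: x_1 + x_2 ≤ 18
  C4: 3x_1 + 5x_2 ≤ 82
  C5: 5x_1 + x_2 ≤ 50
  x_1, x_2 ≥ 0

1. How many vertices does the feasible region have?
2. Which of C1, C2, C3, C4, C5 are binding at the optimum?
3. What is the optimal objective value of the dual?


1. 5
2. C3, C5
3. 42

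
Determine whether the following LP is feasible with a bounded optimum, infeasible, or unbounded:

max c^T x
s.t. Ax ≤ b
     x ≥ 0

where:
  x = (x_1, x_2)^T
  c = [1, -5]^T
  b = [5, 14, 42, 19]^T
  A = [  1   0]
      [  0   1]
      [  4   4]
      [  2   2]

Feasible with a bounded optimal solution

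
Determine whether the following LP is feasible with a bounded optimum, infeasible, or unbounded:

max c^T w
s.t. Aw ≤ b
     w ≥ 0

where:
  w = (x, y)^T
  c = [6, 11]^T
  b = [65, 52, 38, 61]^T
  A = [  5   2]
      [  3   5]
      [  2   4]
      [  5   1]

Feasible with a bounded optimal solution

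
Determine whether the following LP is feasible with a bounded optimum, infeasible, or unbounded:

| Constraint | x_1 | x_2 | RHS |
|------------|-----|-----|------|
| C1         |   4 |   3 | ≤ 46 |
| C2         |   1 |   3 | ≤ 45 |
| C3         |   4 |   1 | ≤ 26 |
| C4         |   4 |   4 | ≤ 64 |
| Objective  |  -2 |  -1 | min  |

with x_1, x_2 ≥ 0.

Feasible with a bounded optimal solution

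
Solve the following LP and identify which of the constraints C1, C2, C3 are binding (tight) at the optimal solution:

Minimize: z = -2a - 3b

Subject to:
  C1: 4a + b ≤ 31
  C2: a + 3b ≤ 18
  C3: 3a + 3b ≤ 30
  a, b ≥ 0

At a = 6, b = 4, compute slack b - a·x for each constraint:
  C1: 31 − 28 = 3  (slack)
  C2: 18 − 18 = 0  (binding)
  C3: 30 − 30 = 0  (binding)

Optimal: a = 6, b = 4
Binding: C2, C3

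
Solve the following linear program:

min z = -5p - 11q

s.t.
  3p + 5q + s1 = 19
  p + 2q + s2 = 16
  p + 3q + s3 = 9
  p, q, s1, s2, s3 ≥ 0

Evaluate the objective at each vertex of the feasible region:
  z(0, 0) = 0
  z(6.333, 0) = -31.67
  z(3, 2) = -37  ←
  z(0, 3) = -33
The minimum is at p = 3, q = 2.

p = 3, q = 2, z = -37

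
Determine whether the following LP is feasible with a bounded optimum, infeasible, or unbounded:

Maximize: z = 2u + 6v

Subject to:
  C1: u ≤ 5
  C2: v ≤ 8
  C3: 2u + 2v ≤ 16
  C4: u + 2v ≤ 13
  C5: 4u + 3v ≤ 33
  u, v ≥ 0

Feasible with a bounded optimal solution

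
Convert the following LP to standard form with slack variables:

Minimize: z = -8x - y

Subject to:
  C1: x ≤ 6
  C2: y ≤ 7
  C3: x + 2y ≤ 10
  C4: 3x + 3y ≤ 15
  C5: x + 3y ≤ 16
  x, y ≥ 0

min z = -8x - y

s.t.
  x + s1 = 6
  y + s2 = 7
  x + 2y + s3 = 10
  3x + 3y + s4 = 15
  x + 3y + s5 = 16
  x, y, s1, s2, s3, s4, s5 ≥ 0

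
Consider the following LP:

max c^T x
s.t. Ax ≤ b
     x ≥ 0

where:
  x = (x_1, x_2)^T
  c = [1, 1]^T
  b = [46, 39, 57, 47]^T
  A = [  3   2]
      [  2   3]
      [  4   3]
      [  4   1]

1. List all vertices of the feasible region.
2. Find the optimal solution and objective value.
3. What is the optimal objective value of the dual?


1. (0, 0), (11.75, 0), (10.5, 5), (9, 7), (0, 13)
2. x_1 = 9, x_2 = 7, z = 16
3. 16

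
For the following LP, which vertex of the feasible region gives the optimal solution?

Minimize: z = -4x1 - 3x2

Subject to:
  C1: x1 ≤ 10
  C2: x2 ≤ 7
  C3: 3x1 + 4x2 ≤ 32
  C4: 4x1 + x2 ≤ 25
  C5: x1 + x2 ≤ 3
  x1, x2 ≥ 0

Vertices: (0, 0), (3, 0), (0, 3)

Evaluate the objective at each vertex of the feasible region:
  z(0, 0) = 0
  z(3, 0) = -12  ←
  z(0, 3) = -9
The minimum is at x1 = 3, x2 = 0.

(3, 0)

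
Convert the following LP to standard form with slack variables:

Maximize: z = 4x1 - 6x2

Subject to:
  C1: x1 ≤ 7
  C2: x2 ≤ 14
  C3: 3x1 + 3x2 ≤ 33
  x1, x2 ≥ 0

max z = 4x1 - 6x2

s.t.
  x1 + s1 = 7
  x2 + s2 = 14
  3x1 + 3x2 + s3 = 33
  x1, x2, s1, s2, s3 ≥ 0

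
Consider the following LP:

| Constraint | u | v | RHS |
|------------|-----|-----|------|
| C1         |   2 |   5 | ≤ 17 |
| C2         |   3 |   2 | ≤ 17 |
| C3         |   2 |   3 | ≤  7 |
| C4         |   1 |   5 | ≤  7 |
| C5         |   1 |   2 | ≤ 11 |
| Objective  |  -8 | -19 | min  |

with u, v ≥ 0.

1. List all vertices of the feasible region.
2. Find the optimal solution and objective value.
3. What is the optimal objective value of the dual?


1. (0, 0), (3.5, 0), (2, 1), (0, 1.4)
2. u = 2, v = 1, z = -35
3. -35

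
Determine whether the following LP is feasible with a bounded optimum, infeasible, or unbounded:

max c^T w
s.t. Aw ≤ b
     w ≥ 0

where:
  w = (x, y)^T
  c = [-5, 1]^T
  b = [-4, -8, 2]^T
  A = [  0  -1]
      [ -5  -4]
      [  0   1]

Infeasible (no feasible solution exists)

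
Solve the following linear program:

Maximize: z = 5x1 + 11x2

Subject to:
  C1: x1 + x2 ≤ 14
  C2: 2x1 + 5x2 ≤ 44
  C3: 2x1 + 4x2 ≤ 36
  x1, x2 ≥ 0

Evaluate the objective at each vertex of the feasible region:
  z(0, 0) = 0
  z(14, 0) = 70
  z(10, 4) = 94
  z(2, 8) = 98  ←
  z(0, 8.8) = 96.8
The maximum is at x1 = 2, x2 = 8.

x1 = 2, x2 = 8, z = 98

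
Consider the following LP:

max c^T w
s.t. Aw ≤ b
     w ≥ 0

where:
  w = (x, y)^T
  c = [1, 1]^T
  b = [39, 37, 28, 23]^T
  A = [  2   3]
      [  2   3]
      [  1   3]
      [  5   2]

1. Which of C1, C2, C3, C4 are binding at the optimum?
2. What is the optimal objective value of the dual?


1. C3, C4
2. 10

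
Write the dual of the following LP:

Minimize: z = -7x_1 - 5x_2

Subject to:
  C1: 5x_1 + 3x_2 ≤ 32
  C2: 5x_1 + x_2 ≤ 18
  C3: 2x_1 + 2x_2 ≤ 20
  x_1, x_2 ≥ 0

Primal min cᵀx s.t. Ax ≤ b, x ≥ 0  →  Dual max −bᵀy s.t. Aᵀy ≥ −c, y ≥ 0.

Maximize: z = -32y1 - 18y2 - 20y3

Subject to:
  5y1 + 5y2 + 2y3 ≥ 7
  3y1 + y2 + 2y3 ≥ 5
  y1, y2, y3 ≥ 0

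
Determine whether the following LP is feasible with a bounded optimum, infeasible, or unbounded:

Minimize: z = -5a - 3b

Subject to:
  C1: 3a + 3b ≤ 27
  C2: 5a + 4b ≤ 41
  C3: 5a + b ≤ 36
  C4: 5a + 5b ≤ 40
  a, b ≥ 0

Feasible with a bounded optimal solution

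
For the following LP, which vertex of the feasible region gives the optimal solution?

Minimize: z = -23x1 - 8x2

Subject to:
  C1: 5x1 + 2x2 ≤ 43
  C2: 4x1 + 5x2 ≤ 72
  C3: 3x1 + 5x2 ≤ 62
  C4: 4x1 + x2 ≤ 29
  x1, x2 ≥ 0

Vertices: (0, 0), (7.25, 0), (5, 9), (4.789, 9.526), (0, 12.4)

Evaluate the objective at each vertex of the feasible region:
  z(0, 0) = 0
  z(7.25, 0) = -166.8
  z(5, 9) = -187  ←
  z(4.789, 9.526) = -186.4
  z(0, 12.4) = -99.2
The minimum is at x1 = 5, x2 = 9.

(5, 9)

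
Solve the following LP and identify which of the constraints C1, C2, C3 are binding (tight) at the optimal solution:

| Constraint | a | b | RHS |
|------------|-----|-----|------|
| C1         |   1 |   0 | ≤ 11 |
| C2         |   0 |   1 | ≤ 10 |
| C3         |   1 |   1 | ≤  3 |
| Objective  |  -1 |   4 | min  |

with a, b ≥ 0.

At a = 3, b = 0, compute slack b - a·x for each constraint:
  C1: 11 − 3 = 8  (slack)
  C2: 10 − 0 = 10  (slack)
  C3: 3 − 3 = 0  (binding)

Optimal: a = 3, b = 0
Binding: C3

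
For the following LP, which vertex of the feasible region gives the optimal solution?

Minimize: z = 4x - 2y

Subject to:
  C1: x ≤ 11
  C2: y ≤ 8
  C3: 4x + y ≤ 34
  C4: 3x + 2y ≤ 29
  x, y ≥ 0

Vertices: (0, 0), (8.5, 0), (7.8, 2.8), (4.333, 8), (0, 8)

Evaluate the objective at each vertex of the feasible region:
  z(0, 0) = 0
  z(8.5, 0) = 34
  z(7.8, 2.8) = 25.6
  z(4.333, 8) = 1.333
  z(0, 8) = -16  ←
The minimum is at x = 0, y = 8.

(0, 8)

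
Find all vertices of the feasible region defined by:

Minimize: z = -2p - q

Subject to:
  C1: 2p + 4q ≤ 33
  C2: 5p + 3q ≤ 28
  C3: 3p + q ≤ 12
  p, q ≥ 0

(0, 0), (4, 0), (2, 6), (0.9286, 7.786), (0, 8.25)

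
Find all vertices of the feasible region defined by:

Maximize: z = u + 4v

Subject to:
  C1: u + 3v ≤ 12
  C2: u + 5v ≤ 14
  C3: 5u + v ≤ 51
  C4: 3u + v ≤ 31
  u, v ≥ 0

(0, 0), (10.2, 0), (10.07, 0.6429), (9, 1), (0, 2.8)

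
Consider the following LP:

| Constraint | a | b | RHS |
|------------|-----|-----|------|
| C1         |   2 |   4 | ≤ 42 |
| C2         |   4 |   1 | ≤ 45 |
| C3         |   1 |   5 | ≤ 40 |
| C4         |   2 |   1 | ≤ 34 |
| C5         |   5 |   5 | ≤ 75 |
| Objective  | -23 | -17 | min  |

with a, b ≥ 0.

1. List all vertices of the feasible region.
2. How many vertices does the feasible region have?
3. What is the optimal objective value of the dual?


1. (0, 0), (11.25, 0), (10, 5), (9, 6), (8.333, 6.333), (0, 8)
2. 6
3. -315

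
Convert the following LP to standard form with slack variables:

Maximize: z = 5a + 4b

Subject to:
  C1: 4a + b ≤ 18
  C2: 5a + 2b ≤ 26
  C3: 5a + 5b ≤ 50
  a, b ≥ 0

max z = 5a + 4b

s.t.
  4a + b + s1 = 18
  5a + 2b + s2 = 26
  5a + 5b + s3 = 50
  a, b, s1, s2, s3 ≥ 0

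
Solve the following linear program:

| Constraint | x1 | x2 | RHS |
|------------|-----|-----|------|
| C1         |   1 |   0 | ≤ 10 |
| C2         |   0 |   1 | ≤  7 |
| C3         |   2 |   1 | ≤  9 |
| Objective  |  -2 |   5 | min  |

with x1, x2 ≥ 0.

Evaluate the objective at each vertex of the feasible region:
  z(0, 0) = 0
  z(4.5, 0) = -9  ←
  z(1, 7) = 33
  z(0, 7) = 35
The minimum is at x1 = 4.5, x2 = 0.

x1 = 4.5, x2 = 0, z = -9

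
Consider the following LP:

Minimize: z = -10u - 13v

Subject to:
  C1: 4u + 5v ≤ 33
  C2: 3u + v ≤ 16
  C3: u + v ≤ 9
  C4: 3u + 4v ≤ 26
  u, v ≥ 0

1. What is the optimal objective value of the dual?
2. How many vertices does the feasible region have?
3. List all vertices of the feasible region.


1. -85
2. 5
3. (0, 0), (5.333, 0), (4.273, 3.182), (2, 5), (0, 6.5)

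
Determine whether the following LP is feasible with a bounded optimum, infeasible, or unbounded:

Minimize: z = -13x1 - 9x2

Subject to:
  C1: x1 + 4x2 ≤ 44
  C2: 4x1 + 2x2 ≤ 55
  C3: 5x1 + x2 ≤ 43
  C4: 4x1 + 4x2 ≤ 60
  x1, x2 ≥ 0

Feasible with a bounded optimal solution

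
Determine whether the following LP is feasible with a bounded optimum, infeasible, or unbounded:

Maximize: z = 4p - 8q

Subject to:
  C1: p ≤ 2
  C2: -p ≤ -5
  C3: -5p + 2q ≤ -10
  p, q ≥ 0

Infeasible (no feasible solution exists)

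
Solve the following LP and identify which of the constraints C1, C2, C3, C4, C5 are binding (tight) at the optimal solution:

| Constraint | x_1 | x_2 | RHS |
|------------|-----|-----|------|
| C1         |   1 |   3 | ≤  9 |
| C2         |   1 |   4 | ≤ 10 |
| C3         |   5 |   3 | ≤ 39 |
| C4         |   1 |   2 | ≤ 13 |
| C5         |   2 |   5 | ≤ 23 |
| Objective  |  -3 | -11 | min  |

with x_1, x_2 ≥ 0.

At x_1 = 6, x_2 = 1, compute slack b - a·x for each constraint:
  C1: 9 − 9 = 0  (binding)
  C2: 10 − 10 = 0  (binding)
  C3: 39 − 33 = 6  (slack)
  C4: 13 − 8 = 5  (slack)
  C5: 23 − 17 = 6  (slack)

Optimal: x_1 = 6, x_2 = 1
Binding: C1, C2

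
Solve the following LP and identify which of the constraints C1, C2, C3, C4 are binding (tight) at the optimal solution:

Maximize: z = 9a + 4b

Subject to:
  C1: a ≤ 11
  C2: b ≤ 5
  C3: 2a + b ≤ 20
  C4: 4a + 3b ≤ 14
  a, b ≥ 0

At a = 3.5, b = 0, compute slack b - a·x for each constraint:
  C1: 11 − 3.5 = 7.5  (slack)
  C2: 5 − 0 = 5  (slack)
  C3: 20 − 7 = 13  (slack)
  C4: 14 − 14 = 0  (binding)

Optimal: a = 3.5, b = 0
Binding: C4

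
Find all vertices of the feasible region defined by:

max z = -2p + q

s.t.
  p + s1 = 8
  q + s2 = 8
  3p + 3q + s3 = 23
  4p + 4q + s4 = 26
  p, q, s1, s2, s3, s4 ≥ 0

(0, 0), (6.5, 0), (0, 6.5)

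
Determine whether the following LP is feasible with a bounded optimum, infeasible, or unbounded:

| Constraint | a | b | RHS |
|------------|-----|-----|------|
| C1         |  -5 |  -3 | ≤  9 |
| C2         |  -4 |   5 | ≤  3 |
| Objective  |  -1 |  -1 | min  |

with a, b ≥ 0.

Unbounded (objective can decrease without bound)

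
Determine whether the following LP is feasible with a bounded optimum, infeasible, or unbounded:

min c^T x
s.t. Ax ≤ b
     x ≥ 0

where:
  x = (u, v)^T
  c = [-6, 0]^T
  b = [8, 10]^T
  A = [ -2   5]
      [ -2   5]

Unbounded (objective can decrease without bound)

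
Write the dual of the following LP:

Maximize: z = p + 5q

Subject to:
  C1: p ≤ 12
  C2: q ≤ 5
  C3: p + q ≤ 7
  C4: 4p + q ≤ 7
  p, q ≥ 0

Primal max cᵀx s.t. Ax ≤ b, x ≥ 0  →  Dual min bᵀy s.t. Aᵀy ≥ c, y ≥ 0.

Minimize: z = 12y1 + 5y2 + 7y3 + 7y4

Subject to:
  y1 + y3 + 4y4 ≥ 1
  y2 + y3 + y4 ≥ 5
  y1, y2, y3, y4 ≥ 0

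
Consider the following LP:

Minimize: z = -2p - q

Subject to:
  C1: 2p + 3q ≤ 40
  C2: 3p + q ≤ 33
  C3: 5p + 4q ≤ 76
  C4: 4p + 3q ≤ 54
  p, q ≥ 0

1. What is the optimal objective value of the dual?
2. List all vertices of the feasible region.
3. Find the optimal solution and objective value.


1. -24
2. (0, 0), (11, 0), (9, 6), (7, 8.667), (0, 13.33)
3. p = 9, q = 6, z = -24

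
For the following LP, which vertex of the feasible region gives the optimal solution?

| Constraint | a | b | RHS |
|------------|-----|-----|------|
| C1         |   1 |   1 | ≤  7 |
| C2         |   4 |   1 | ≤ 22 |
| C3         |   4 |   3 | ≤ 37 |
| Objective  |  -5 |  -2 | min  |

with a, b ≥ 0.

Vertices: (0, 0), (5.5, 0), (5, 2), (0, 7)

Evaluate the objective at each vertex of the feasible region:
  z(0, 0) = 0
  z(5.5, 0) = -27.5
  z(5, 2) = -29  ←
  z(0, 7) = -14
The minimum is at a = 5, b = 2.

(5, 2)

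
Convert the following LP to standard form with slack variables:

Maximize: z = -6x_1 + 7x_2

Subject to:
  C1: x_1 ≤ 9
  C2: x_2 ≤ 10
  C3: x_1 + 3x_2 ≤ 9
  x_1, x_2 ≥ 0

max z = -6x_1 + 7x_2

s.t.
  x_1 + s1 = 9
  x_2 + s2 = 10
  x_1 + 3x_2 + s3 = 9
  x_1, x_2, s1, s2, s3 ≥ 0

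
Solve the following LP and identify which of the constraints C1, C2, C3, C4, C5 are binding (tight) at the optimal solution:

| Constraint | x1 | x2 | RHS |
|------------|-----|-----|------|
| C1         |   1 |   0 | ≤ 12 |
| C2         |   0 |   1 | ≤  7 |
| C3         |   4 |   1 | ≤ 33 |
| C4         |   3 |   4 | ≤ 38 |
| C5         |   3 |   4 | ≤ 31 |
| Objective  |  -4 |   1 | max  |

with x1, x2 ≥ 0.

At x1 = 0, x2 = 7, compute slack b - a·x for each constraint:
  C1: 12 − 0 = 12  (slack)
  C2: 7 − 7 = 0  (binding)
  C3: 33 − 7 = 26  (slack)
  C4: 38 − 28 = 10  (slack)
  C5: 31 − 28 = 3  (slack)

Optimal: x1 = 0, x2 = 7
Binding: C2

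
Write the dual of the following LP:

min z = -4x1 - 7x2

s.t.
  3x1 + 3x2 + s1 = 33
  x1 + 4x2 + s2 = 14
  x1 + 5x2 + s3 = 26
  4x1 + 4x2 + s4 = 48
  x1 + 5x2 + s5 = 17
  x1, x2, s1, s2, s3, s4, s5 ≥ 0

Primal min cᵀx s.t. Ax ≤ b, x ≥ 0  →  Dual max −bᵀy s.t. Aᵀy ≥ −c, y ≥ 0.

Maximize: z = -33y1 - 14y2 - 26y3 - 48y4 - 17y5

Subject to:
  3y1 + y2 + y3 + 4y4 + y5 ≥ 4
  3y1 + 4y2 + 5y3 + 4y4 + 5y5 ≥ 7
  y1, y2, y3, y4, y5 ≥ 0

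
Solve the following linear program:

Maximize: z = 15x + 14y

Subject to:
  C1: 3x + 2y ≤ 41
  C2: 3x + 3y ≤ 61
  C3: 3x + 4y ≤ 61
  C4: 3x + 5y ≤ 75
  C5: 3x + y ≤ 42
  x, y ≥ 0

Evaluate the objective at each vertex of the feasible region:
  z(0, 0) = 0
  z(13.67, 0) = 205
  z(7, 10) = 245  ←
  z(1.667, 14) = 221
  z(0, 15) = 210
The maximum is at x = 7, y = 10.

x = 7, y = 10, z = 245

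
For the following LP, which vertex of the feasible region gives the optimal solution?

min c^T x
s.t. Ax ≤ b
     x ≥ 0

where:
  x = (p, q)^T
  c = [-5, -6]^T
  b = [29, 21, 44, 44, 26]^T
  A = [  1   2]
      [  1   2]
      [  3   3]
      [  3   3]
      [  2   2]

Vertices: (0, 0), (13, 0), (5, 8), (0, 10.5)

Evaluate the objective at each vertex of the feasible region:
  z(0, 0) = 0
  z(13, 0) = -65
  z(5, 8) = -73  ←
  z(0, 10.5) = -63
The minimum is at p = 5, q = 8.

(5, 8)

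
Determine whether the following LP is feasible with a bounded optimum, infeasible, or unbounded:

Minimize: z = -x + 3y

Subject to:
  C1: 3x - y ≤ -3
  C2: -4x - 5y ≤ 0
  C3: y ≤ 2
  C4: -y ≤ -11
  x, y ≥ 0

Infeasible (no feasible solution exists)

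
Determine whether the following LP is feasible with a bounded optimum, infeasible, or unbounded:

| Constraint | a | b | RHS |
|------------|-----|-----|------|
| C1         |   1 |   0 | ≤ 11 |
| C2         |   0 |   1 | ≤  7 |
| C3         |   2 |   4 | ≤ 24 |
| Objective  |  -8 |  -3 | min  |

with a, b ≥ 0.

Feasible with a bounded optimal solution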